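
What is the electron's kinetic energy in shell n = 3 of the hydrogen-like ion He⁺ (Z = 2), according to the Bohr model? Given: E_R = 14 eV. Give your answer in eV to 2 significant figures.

6.2 eV

For a Coulomb orbit the virial theorem gives K = −E_n.
E_n = −E_R·Z²/n², so K = E_R·Z²/n² = 14 × 2²/3² = 6.2 eV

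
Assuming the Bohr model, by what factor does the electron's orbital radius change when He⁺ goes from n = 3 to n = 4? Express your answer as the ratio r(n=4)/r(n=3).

r ∝ Z^-1 · n^2; with Z fixed, r ∝ n^2.
r(n=4)/r(n=3) = (4/3)^2 = 16/9

16/9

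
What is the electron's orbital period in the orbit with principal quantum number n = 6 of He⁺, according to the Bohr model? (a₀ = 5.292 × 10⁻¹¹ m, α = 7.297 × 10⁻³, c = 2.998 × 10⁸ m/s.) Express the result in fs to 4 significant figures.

r = n²a₀/Z = 6²·5.292 × 10⁻¹¹/2 = 9.526 × 10⁻¹⁰ m
v = Zαc/n = 2·0.007297·2.998 × 10⁸/6 = 7.292 × 10⁵ m/s
T = 2πr/v = 8.208 × 10⁻¹⁵ s = 8.208 fs

8.208 fs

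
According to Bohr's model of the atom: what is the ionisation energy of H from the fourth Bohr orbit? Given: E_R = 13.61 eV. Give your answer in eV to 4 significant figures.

0.8506 eV

E_n = −E_R·Z²/n² = −13.61 × 1²/4² eV = -0.8506 eV
Ionisation energy = −E_n = 0.8506 eV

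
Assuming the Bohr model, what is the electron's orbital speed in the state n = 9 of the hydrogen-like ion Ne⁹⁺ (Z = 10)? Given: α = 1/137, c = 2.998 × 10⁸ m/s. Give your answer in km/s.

2431 km/s

v_n = Zαc/n = 10 × 0.007299 × 2.998 × 10⁸ / 9
    = 2431 km/s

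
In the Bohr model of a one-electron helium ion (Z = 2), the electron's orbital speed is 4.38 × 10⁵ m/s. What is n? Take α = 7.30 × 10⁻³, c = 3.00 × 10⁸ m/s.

v_n = Zαc/n ⇒ n = Zαc/v = 2 × 0.00730 × 3.00 × 10⁸ / 4.38 × 10⁵ ≈ 10.00
n = 10

10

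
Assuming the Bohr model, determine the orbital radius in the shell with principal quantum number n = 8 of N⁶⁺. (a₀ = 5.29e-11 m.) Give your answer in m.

4.84e-10 m

r_n = n²a₀/Z = 8² × 5.29e-11 / 7
    = 64 × 5.29e-11 / 7 = 4.84e-10 m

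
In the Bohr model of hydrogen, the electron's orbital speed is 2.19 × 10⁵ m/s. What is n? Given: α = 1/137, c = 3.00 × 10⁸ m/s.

v_n = Zαc/n ⇒ n = Zαc/v = 1 × 0.00730 × 3.00 × 10⁸ / 2.19 × 10⁵ ≈ 10.00
n = 10

10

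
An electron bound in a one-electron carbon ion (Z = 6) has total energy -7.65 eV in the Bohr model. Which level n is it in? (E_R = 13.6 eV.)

8

E_n = −E_R Z²/n² ⇒ n² = E_R Z²/(−E_n) = 13.6 × 6² / 7.65 ≈ 64.00
n = 8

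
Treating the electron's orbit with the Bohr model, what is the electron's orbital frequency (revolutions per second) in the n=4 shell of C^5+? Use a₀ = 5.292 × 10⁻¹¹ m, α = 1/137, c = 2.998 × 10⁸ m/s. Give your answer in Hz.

3.702 × 10¹⁵ Hz

r = n²a₀/Z = 1.411 × 10⁻¹⁰ m, v = Zαc/n = 3.282 × 10⁶ m/s
f = v/(2πr) = 3.702 × 10¹⁵ Hz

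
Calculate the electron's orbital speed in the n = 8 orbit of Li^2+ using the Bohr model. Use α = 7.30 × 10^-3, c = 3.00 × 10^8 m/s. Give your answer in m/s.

8.21 × 10^5 m/s

v_n = Zαc/n = 3 × 0.00730 × 3.00 × 10^8 / 8
    = 8.21 × 10^5 m/s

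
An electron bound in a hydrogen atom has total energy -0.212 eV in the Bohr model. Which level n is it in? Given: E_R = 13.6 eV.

8

E_n = −E_R Z²/n² ⇒ n² = E_R Z²/(−E_n) = 13.6 × 1² / 0.212 ≈ 64.15
n = 8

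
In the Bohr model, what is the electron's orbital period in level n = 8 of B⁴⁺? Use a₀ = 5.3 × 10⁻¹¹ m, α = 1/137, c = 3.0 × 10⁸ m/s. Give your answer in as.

r = n²a₀/Z = 8²·5.3 × 10⁻¹¹/5 = 6.8 × 10⁻¹⁰ m
v = Zαc/n = 5·0.0073·3.0 × 10⁸/8 = 1.4 × 10⁶ m/s
T = 2πr/v = 3.1 × 10⁻¹⁵ s = 3100 as

3100 as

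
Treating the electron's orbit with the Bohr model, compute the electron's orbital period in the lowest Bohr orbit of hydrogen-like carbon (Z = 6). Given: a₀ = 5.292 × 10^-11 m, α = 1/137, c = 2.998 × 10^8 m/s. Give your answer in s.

4.221 × 10^-18 s

r = n²a₀/Z = 1²·5.292 × 10^-11/6 = 8.820 × 10^-12 m
v = Zαc/n = 6·0.007299·2.998 × 10^8/1 = 1.313 × 10^7 m/s
T = 2πr/v = 4.221 × 10^-18 s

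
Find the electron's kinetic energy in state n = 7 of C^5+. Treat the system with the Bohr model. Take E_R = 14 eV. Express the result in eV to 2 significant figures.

10 eV

For a Coulomb orbit the virial theorem gives K = −E_n.
E_n = −E_R·Z²/n², so K = E_R·Z²/n² = 14 × 6²/7² = 10 eV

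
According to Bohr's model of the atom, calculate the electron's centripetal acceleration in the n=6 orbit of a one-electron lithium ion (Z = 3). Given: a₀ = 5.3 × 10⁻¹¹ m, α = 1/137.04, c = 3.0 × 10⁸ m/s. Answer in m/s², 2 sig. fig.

r = n²a₀/Z = 6.4 × 10⁻¹⁰ m, v = Zαc/n = 1.1 × 10⁶ m/s
a = v²/r = (1.1 × 10⁶)² / 6.4 × 10⁻¹⁰ = 1.9 × 10²¹ m/s²

1.9 × 10²¹ m/s²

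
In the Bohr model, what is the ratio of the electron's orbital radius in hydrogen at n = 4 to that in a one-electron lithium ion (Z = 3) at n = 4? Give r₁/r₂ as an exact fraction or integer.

r ∝ Z^-1 · n^2
r₁/r₂ = (1/3)^-1 · (4/4)^2 = 3

3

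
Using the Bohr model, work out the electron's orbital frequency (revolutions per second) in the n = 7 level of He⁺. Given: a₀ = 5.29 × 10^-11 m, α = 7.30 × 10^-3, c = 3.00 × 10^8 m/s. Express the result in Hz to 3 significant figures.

r = n²a₀/Z = 1.30 × 10^-9 m, v = Zαc/n = 6.26 × 10^5 m/s
f = v/(2πr) = 7.68 × 10^13 Hz

7.68 × 10^13 Hz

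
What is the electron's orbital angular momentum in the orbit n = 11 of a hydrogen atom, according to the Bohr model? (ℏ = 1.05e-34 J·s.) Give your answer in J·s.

L_n = nℏ = 11 × 1.05e-34 = 1.16e-33 J·s

1.16e-33 J·s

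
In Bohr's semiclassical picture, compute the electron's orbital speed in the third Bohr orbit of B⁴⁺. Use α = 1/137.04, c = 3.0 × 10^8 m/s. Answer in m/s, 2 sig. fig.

3.6 × 10^6 m/s

v_n = Zαc/n = 5 × 0.0073 × 3.0 × 10^8 / 3
    = 3.6 × 10^6 m/s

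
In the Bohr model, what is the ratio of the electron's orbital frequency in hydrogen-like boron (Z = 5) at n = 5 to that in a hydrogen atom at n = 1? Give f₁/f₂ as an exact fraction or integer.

1/5

f ∝ Z^2 · n^-3
f₁/f₂ = (5/1)^2 · (5/1)^-3 = 1/5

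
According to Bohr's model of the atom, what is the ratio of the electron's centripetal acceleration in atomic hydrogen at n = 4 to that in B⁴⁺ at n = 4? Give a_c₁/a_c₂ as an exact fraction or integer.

a_c ∝ Z^3 · n^-4
a_c₁/a_c₂ = (1/5)^3 · (4/4)^-4 = 1/125

1/125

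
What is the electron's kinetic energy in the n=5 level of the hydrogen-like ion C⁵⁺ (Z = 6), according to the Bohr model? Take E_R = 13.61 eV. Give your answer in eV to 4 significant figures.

For a Coulomb orbit the virial theorem gives K = −E_n.
E_n = −E_R·Z²/n², so K = E_R·Z²/n² = 13.61 × 6²/5² = 19.60 eV

19.60 eV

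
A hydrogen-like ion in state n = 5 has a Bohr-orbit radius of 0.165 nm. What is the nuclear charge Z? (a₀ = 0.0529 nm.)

r_n = n²a₀/Z ⇒ Z = n²a₀/r = 5² × 0.0529 / 0.165 ≈ 8.02
Z = 8

8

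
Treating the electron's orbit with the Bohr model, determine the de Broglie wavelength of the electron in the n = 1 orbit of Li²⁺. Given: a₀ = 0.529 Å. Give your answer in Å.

1.11 Å

The Bohr quantisation condition is nλ = 2πr_n.
r_n = n²a₀/Z = 0.176 Å
λ = 2πr_n/n = 2π·0.176/1 = 1.11 Å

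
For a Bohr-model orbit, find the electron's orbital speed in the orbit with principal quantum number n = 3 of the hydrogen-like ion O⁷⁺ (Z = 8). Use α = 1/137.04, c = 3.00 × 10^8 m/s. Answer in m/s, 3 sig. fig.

v_n = Zαc/n = 8 × 0.00730 × 3.00 × 10^8 / 3
    = 5.84 × 10^6 m/s

5.84 × 10^6 m/s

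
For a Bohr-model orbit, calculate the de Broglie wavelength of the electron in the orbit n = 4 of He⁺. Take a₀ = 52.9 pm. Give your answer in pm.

The Bohr quantisation condition is nλ = 2πr_n.
r_n = n²a₀/Z = 423 pm
λ = 2πr_n/n = 2π·423/4 = 665 pm

665 pm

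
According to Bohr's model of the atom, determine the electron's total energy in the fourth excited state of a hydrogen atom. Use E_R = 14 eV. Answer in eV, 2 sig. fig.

E_n = −E_R·Z²/n² = −14 × 1²/5² = -0.56 eV

-0.56 eV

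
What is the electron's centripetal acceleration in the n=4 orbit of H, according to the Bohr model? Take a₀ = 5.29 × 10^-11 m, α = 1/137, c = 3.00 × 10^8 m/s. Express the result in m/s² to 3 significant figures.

r = n²a₀/Z = 8.46 × 10^-10 m, v = Zαc/n = 5.47 × 10^5 m/s
a = v²/r = (5.47 × 10^5)² / 8.46 × 10^-10 = 3.54 × 10^20 m/s²

3.54 × 10^20 m/s²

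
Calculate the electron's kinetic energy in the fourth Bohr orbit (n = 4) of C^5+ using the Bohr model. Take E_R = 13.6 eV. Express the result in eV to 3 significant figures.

For a Coulomb orbit the virial theorem gives K = −E_n.
E_n = −E_R·Z²/n², so K = E_R·Z²/n² = 13.6 × 6²/4² = 30.6 eV

30.6 eV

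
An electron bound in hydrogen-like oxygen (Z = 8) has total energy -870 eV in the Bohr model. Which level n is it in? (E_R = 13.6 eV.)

E_n = −E_R Z²/n² ⇒ n² = E_R Z²/(−E_n) = 13.6 × 8² / 870 ≈ 1.00
n = 1

1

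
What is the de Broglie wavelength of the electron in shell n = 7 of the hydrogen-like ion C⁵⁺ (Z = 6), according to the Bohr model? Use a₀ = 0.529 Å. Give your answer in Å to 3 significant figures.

3.88 Å

The Bohr quantisation condition is nλ = 2πr_n.
r_n = n²a₀/Z = 4.32 Å
λ = 2πr_n/n = 2π·4.32/7 = 3.88 Å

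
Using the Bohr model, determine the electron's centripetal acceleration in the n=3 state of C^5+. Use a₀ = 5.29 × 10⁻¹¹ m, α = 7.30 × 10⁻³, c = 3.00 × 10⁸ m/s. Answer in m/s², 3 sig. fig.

2.42 × 10²³ m/s²

r = n²a₀/Z = 7.94 × 10⁻¹¹ m, v = Zαc/n = 4.38 × 10⁶ m/s
a = v²/r = (4.38 × 10⁶)² / 7.94 × 10⁻¹¹ = 2.42 × 10²³ m/s²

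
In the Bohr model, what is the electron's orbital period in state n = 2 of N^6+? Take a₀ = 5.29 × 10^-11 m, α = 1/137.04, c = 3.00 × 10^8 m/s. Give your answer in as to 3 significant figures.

24.8 as

r = n²a₀/Z = 2²·5.29 × 10^-11/7 = 3.02 × 10^-11 m
v = Zαc/n = 7·0.00730·3.00 × 10^8/2 = 7.66 × 10^6 m/s
T = 2πr/v = 2.48 × 10^-17 s = 24.8 as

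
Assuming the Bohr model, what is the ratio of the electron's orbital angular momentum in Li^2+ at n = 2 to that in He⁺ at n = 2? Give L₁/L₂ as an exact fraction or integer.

L = nℏ is independent of Z.
L₁/L₂ = n₁/n₂ = 2/2 = 1

1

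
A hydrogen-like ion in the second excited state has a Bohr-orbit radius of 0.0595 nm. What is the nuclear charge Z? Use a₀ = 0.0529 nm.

r_n = n²a₀/Z ⇒ Z = n²a₀/r = 3² × 0.0529 / 0.0595 ≈ 8.00
Z = 8

8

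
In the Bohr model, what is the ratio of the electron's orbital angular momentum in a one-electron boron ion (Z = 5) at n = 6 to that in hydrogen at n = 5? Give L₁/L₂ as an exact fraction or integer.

6/5

L = nℏ is independent of Z.
L₁/L₂ = n₁/n₂ = 6/5 = 6/5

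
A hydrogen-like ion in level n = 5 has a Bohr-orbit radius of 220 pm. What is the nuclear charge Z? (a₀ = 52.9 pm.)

r_n = n²a₀/Z ⇒ Z = n²a₀/r = 5² × 52.9 / 220 ≈ 6.01
Z = 6

6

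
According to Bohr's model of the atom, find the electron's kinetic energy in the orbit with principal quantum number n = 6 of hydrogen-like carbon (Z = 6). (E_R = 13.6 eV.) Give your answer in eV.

For a Coulomb orbit the virial theorem gives K = −E_n.
E_n = −E_R·Z²/n², so K = E_R·Z²/n² = 13.6 × 6²/6² = 13.6 eV

13.6 eV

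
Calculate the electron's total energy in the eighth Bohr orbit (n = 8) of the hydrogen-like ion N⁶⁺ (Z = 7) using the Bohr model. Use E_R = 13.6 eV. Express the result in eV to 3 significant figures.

E_n = −E_R·Z²/n² = −13.6 × 7²/8² = -10.4 eV

-10.4 eV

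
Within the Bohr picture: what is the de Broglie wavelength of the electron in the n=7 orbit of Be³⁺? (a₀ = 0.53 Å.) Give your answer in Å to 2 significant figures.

The Bohr quantisation condition is nλ = 2πr_n.
r_n = n²a₀/Z = 6.5 Å
λ = 2πr_n/n = 2π·6.5/7 = 5.8 Å

5.8 Å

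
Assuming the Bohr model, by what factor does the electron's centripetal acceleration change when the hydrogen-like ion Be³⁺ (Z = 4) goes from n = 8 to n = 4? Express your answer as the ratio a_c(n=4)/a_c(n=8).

16

a_c ∝ Z^3 · n^-4; with Z fixed, a_c ∝ n^-4.
a_c(n=4)/a_c(n=8) = (4/8)^-4 = 16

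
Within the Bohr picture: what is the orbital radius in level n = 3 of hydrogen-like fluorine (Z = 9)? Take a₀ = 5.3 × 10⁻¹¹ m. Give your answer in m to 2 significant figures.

5.3 × 10⁻¹¹ m

r_n = n²a₀/Z = 3² × 5.3 × 10⁻¹¹ / 9
    = 9 × 5.3 × 10⁻¹¹ / 9 = 5.3 × 10⁻¹¹ m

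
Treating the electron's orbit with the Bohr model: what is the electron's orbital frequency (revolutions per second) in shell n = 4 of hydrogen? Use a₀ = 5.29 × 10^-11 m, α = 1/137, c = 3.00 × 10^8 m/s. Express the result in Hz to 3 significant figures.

1.03 × 10^14 Hz

r = n²a₀/Z = 8.46 × 10^-10 m, v = Zαc/n = 5.47 × 10^5 m/s
f = v/(2πr) = 1.03 × 10^14 Hz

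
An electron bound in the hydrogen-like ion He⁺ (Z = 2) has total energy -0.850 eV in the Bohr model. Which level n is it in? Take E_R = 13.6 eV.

E_n = −E_R Z²/n² ⇒ n² = E_R Z²/(−E_n) = 13.6 × 2² / 0.850 ≈ 64.00
n = 8

8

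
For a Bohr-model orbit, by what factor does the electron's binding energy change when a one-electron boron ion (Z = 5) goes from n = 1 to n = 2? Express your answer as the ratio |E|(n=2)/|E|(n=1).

1/4

|E| ∝ Z^2 · n^-2; with Z fixed, |E| ∝ n^-2.
|E|(n=2)/|E|(n=1) = (2/1)^-2 = 1/4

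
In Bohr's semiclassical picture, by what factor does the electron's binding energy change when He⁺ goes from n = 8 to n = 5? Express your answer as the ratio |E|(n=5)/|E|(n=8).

64/25

|E| ∝ Z^2 · n^-2; with Z fixed, |E| ∝ n^-2.
|E|(n=5)/|E|(n=8) = (5/8)^-2 = 64/25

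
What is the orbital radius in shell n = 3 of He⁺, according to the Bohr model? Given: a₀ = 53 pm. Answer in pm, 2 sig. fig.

r_n = n²a₀/Z = 3² × 53 / 2
    = 9 × 53 / 2 = 240 pm

240 pm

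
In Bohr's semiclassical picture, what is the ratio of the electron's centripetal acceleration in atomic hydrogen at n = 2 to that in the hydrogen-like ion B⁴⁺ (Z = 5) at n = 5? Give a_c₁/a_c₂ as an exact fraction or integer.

a_c ∝ Z^3 · n^-4
a_c₁/a_c₂ = (1/5)^3 · (2/5)^-4 = 5/16

5/16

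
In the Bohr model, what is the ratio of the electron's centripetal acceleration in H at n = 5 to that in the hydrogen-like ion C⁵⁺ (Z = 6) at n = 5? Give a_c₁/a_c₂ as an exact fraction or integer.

1/216

a_c ∝ Z^3 · n^-4
a_c₁/a_c₂ = (1/6)^3 · (5/5)^-4 = 1/216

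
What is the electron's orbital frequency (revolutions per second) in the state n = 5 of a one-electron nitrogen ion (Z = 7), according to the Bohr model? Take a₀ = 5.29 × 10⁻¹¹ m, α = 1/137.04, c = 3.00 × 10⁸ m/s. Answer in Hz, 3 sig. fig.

2.58 × 10¹⁵ Hz

r = n²a₀/Z = 1.89 × 10⁻¹⁰ m, v = Zαc/n = 3.06 × 10⁶ m/s
f = v/(2πr) = 2.58 × 10¹⁵ Hz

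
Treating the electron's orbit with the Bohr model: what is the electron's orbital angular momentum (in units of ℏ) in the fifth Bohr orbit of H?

L_n = nℏ, so L/ℏ = n = 5.

5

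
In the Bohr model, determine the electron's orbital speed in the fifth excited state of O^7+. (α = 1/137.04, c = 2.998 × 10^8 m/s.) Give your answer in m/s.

2.917 × 10^6 m/s

v_n = Zαc/n = 8 × 0.007297 × 2.998 × 10^8 / 6
    = 2.917 × 10^6 m/s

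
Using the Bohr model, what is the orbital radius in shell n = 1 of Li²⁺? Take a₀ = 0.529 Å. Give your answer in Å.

r_n = n²a₀/Z = 1² × 0.529 / 3
    = 1 × 0.529 / 3 = 0.176 Å

0.176 Å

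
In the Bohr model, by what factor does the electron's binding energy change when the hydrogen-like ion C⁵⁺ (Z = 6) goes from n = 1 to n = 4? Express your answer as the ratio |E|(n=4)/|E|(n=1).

|E| ∝ Z^2 · n^-2; with Z fixed, |E| ∝ n^-2.
|E|(n=4)/|E|(n=1) = (4/1)^-2 = 1/16

1/16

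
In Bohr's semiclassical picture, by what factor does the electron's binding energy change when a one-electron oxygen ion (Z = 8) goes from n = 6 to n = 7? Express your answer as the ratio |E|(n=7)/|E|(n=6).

|E| ∝ Z^2 · n^-2; with Z fixed, |E| ∝ n^-2.
|E|(n=7)/|E|(n=6) = (7/6)^-2 = 36/49

36/49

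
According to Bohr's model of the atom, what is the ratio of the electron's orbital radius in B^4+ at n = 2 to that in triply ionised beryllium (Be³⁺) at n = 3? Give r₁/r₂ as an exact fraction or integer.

16/45

r ∝ Z^-1 · n^2
r₁/r₂ = (5/4)^-1 · (2/3)^2 = 16/45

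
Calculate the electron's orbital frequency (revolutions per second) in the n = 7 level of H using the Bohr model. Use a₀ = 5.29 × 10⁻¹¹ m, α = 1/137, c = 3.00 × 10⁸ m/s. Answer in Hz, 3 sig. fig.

r = n²a₀/Z = 2.59 × 10⁻⁹ m, v = Zαc/n = 3.13 × 10⁵ m/s
f = v/(2πr) = 1.92 × 10¹³ Hz

1.92 × 10¹³ Hz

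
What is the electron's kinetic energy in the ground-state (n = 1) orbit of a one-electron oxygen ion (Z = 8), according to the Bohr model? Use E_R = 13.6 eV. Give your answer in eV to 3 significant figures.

For a Coulomb orbit the virial theorem gives K = −E_n.
E_n = −E_R·Z²/n², so K = E_R·Z²/n² = 13.6 × 8²/1² = 870 eV

870 eV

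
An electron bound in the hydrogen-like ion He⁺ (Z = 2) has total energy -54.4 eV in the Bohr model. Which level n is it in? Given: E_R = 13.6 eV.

1

E_n = −E_R Z²/n² ⇒ n² = E_R Z²/(−E_n) = 13.6 × 2² / 54.4 ≈ 1.00
n = 1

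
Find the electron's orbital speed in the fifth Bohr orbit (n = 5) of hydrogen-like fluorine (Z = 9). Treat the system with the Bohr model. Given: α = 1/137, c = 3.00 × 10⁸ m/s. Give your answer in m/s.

v_n = Zαc/n = 9 × 0.00730 × 3.00 × 10⁸ / 5
    = 3.94 × 10⁶ m/s

3.94 × 10⁶ m/s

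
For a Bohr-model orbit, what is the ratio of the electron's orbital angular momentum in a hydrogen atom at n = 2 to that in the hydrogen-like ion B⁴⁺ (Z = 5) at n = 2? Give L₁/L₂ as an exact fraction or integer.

1

L = nℏ is independent of Z.
L₁/L₂ = n₁/n₂ = 2/2 = 1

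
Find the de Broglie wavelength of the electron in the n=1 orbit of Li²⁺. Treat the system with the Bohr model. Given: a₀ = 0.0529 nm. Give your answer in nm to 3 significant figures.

The Bohr quantisation condition is nλ = 2πr_n.
r_n = n²a₀/Z = 0.0176 nm
λ = 2πr_n/n = 2π·0.0176/1 = 0.111 nm

0.111 nm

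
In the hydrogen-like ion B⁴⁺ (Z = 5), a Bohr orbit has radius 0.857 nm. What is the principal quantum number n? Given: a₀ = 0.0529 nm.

r_n = n²a₀/Z ⇒ n² = rZ/a₀ = 0.857 × 5 / 0.0529 ≈ 81.00
n = 9

9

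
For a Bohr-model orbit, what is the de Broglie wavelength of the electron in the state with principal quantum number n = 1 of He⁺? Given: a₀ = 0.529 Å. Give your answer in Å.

1.66 Å

The Bohr quantisation condition is nλ = 2πr_n.
r_n = n²a₀/Z = 0.265 Å
λ = 2πr_n/n = 2π·0.265/1 = 1.66 Å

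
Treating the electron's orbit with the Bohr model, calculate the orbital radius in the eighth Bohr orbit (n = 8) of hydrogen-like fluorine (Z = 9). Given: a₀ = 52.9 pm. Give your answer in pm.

376 pm

r_n = n²a₀/Z = 8² × 52.9 / 9
    = 64 × 52.9 / 9 = 376 pm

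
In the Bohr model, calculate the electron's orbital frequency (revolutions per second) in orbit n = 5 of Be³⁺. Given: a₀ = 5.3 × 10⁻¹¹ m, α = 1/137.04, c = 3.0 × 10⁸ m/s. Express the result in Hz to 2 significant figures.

8.4 × 10¹⁴ Hz

r = n²a₀/Z = 3.3 × 10⁻¹⁰ m, v = Zαc/n = 1.8 × 10⁶ m/s
f = v/(2πr) = 8.4 × 10¹⁴ Hz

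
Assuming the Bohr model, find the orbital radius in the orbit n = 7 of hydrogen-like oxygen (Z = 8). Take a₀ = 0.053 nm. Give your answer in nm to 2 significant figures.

r_n = n²a₀/Z = 7² × 0.053 / 8
    = 49 × 0.053 / 8 = 0.32 nm

0.32 nm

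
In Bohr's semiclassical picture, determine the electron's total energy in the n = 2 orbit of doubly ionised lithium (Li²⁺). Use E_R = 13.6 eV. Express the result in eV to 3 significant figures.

E_n = −E_R·Z²/n² = −13.6 × 3²/2² = -30.6 eV

-30.6 eV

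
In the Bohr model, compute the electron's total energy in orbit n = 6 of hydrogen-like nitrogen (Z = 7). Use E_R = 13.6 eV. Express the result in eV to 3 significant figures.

-18.5 eV

E_n = −E_R·Z²/n² = −13.6 × 7²/6² = -18.5 eV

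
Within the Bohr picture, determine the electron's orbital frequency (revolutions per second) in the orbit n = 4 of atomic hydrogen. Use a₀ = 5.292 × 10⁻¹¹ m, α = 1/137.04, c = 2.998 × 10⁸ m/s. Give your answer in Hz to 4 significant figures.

r = n²a₀/Z = 8.467 × 10⁻¹⁰ m, v = Zαc/n = 5.469 × 10⁵ m/s
f = v/(2πr) = 1.028 × 10¹⁴ Hz

1.028 × 10¹⁴ Hz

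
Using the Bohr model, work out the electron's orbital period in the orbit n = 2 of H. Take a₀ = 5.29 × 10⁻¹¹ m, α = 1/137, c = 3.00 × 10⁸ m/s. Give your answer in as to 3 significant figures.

1210 as

r = n²a₀/Z = 2²·5.29 × 10⁻¹¹/1 = 2.12 × 10⁻¹⁰ m
v = Zαc/n = 1·0.00730·3.00 × 10⁸/2 = 1.09 × 10⁶ m/s
T = 2πr/v = 1.21 × 10⁻¹⁵ s = 1210 as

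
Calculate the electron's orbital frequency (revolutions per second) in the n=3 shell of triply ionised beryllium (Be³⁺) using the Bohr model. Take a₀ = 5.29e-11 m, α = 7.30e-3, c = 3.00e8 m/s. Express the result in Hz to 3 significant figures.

r = n²a₀/Z = 1.19e-10 m, v = Zαc/n = 2.92e6 m/s
f = v/(2πr) = 3.90e15 Hz

3.90e15 Hz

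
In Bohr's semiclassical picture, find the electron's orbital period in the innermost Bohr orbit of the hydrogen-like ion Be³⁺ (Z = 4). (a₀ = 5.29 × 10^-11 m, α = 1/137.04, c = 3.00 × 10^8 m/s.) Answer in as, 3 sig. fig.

r = n²a₀/Z = 1²·5.29 × 10^-11/4 = 1.32 × 10^-11 m
v = Zαc/n = 4·0.00730·3.00 × 10^8/1 = 8.76 × 10^6 m/s
T = 2πr/v = 9.49 × 10^-18 s = 9.49 as

9.49 as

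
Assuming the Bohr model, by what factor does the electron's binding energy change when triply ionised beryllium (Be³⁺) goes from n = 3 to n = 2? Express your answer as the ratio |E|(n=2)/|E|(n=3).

9/4

|E| ∝ Z^2 · n^-2; with Z fixed, |E| ∝ n^-2.
|E|(n=2)/|E|(n=3) = (2/3)^-2 = 9/4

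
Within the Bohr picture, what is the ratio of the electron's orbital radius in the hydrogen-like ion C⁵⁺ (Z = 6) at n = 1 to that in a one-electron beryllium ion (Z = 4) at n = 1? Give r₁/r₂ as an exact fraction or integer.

r ∝ Z^-1 · n^2
r₁/r₂ = (6/4)^-1 · (1/1)^2 = 2/3

2/3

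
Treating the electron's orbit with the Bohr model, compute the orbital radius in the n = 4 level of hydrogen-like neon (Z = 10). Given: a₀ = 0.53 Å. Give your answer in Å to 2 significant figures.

r_n = n²a₀/Z = 4² × 0.53 / 10
    = 16 × 0.53 / 10 = 0.85 Å

0.85 Å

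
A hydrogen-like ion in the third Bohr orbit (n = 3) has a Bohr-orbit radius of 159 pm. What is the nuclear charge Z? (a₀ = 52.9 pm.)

r_n = n²a₀/Z ⇒ Z = n²a₀/r = 3² × 52.9 / 159 ≈ 2.99
Z = 3

3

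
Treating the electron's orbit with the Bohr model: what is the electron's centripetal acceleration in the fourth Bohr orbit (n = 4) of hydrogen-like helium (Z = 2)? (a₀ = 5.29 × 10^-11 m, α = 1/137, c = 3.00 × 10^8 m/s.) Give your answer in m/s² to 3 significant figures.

r = n²a₀/Z = 4.23 × 10^-10 m, v = Zαc/n = 1.09 × 10^6 m/s
a = v²/r = (1.09 × 10^6)² / 4.23 × 10^-10 = 2.83 × 10^21 m/s²

2.83 × 10^21 m/s²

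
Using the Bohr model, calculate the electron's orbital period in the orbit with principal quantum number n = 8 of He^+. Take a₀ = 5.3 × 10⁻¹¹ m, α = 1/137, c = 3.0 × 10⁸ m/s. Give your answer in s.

r = n²a₀/Z = 8²·5.3 × 10⁻¹¹/2 = 1.7 × 10⁻⁹ m
v = Zαc/n = 2·0.0073·3.0 × 10⁸/8 = 5.5 × 10⁵ m/s
T = 2πr/v = 1.9 × 10⁻¹⁴ s

1.9 × 10⁻¹⁴ s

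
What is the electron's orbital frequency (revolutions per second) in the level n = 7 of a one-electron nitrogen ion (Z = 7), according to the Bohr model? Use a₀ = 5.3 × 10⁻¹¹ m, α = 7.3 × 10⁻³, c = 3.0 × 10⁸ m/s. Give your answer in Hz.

r = n²a₀/Z = 3.7 × 10⁻¹⁰ m, v = Zαc/n = 2.2 × 10⁶ m/s
f = v/(2πr) = 9.4 × 10¹⁴ Hz

9.4 × 10¹⁴ Hz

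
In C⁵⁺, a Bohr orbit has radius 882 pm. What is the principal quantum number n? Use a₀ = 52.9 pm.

10

r_n = n²a₀/Z ⇒ n² = rZ/a₀ = 882 × 6 / 52.9 ≈ 100.04
n = 10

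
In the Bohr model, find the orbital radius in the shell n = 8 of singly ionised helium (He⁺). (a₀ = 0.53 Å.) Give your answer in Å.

r_n = n²a₀/Z = 8² × 0.53 / 2
    = 64 × 0.53 / 2 = 17 Å

17 Å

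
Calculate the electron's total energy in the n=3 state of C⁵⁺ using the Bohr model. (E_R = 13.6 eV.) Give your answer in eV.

E_n = −E_R·Z²/n² = −13.6 × 6²/3² = -54.4 eV

-54.4 eV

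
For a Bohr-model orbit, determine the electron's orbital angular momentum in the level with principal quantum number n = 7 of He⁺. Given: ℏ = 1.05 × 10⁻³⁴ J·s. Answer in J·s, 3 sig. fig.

7.35 × 10⁻³⁴ J·s

L_n = nℏ = 7 × 1.05 × 10⁻³⁴ = 7.35 × 10⁻³⁴ J·s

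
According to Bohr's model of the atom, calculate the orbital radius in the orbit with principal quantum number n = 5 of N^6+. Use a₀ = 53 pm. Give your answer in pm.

r_n = n²a₀/Z = 5² × 53 / 7
    = 25 × 53 / 7 = 190 pm

190 pm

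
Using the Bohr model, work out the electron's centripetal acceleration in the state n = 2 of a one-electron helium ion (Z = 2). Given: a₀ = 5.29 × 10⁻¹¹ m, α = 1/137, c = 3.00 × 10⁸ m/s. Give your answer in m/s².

r = n²a₀/Z = 1.06 × 10⁻¹⁰ m, v = Zαc/n = 2.19 × 10⁶ m/s
a = v²/r = (2.19 × 10⁶)² / 1.06 × 10⁻¹⁰ = 4.53 × 10²² m/s²

4.53 × 10²² m/s²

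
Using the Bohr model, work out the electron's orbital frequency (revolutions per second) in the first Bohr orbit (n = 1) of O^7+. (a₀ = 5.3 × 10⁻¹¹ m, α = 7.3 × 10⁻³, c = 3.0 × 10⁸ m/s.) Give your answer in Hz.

r = n²a₀/Z = 6.6 × 10⁻¹² m, v = Zαc/n = 1.8 × 10⁷ m/s
f = v/(2πr) = 4.2 × 10¹⁷ Hz

4.2 × 10¹⁷ Hz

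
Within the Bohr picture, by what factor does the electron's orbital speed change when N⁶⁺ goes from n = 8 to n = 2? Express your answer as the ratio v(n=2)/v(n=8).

v ∝ Z^1 · n^-1; with Z fixed, v ∝ n^-1.
v(n=2)/v(n=8) = (2/8)^-1 = 4

4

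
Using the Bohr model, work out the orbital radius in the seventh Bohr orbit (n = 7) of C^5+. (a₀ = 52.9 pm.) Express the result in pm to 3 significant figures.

r_n = n²a₀/Z = 7² × 52.9 / 6
    = 49 × 52.9 / 6 = 432 pm

432 pm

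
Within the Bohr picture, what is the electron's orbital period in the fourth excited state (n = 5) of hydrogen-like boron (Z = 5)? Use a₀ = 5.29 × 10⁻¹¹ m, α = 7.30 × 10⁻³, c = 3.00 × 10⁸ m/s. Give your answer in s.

r = n²a₀/Z = 5²·5.29 × 10⁻¹¹/5 = 2.64 × 10⁻¹⁰ m
v = Zαc/n = 5·0.00730·3.00 × 10⁸/5 = 2.19 × 10⁶ m/s
T = 2πr/v = 7.59 × 10⁻¹⁶ s

7.59 × 10⁻¹⁶ s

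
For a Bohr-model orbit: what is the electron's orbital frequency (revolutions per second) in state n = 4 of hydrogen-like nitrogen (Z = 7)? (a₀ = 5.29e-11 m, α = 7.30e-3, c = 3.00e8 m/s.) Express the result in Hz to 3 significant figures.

r = n²a₀/Z = 1.21e-10 m, v = Zαc/n = 3.83e6 m/s
f = v/(2πr) = 5.04e15 Hz

5.04e15 Hz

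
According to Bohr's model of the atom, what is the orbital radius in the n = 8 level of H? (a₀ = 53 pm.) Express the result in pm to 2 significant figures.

3400 pm

r_n = n²a₀/Z = 8² × 53 / 1
    = 64 × 53 / 1 = 3400 pm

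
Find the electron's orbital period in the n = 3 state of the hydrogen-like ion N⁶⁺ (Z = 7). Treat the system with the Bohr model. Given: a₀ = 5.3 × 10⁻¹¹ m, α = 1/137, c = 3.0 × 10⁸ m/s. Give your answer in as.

r = n²a₀/Z = 3²·5.3 × 10⁻¹¹/7 = 6.8 × 10⁻¹¹ m
v = Zαc/n = 7·0.0073·3.0 × 10⁸/3 = 5.1 × 10⁶ m/s
T = 2πr/v = 8.4 × 10⁻¹⁷ s = 84 as

84 as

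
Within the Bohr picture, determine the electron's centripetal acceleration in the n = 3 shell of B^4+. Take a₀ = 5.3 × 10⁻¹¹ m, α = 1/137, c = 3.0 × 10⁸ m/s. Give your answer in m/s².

1.4 × 10²³ m/s²

r = n²a₀/Z = 9.5 × 10⁻¹¹ m, v = Zαc/n = 3.6 × 10⁶ m/s
a = v²/r = (3.6 × 10⁶)² / 9.5 × 10⁻¹¹ = 1.4 × 10²³ m/s²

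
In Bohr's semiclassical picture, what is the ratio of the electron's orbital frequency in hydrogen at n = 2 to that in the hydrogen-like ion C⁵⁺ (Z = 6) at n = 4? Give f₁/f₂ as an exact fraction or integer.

2/9

f ∝ Z^2 · n^-3
f₁/f₂ = (1/6)^2 · (2/4)^-3 = 2/9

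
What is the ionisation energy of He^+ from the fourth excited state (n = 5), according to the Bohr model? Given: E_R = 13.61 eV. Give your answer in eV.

2.178 eV

E_n = −E_R·Z²/n² = −13.61 × 2²/5² eV = -2.178 eV
Ionisation energy = −E_n = 2.178 eV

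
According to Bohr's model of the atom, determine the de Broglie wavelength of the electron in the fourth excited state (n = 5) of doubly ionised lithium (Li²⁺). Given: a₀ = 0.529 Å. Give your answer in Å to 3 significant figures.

5.54 Å

The Bohr quantisation condition is nλ = 2πr_n.
r_n = n²a₀/Z = 4.41 Å
λ = 2πr_n/n = 2π·4.41/5 = 5.54 Å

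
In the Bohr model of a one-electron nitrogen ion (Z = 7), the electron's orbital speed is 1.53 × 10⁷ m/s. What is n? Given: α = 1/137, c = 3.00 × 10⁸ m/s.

1

v_n = Zαc/n ⇒ n = Zαc/v = 7 × 0.00730 × 3.00 × 10⁸ / 1.53 × 10⁷ ≈ 1.00
n = 1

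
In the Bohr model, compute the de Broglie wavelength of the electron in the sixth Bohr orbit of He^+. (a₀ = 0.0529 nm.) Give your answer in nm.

The Bohr quantisation condition is nλ = 2πr_n.
r_n = n²a₀/Z = 0.952 nm
λ = 2πr_n/n = 2π·0.952/6 = 0.997 nm

0.997 nm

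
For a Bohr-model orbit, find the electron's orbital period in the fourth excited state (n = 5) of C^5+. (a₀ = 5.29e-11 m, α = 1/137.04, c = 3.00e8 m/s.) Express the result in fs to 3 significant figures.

r = n²a₀/Z = 5²·5.29e-11/6 = 2.20e-10 m
v = Zαc/n = 6·0.00730·3.00e8/5 = 2.63e6 m/s
T = 2πr/v = 5.27e-16 s = 0.527 fs

0.527 fs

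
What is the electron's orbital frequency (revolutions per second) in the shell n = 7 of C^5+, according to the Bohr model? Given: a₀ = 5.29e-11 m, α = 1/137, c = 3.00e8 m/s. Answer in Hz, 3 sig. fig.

r = n²a₀/Z = 4.32e-10 m, v = Zαc/n = 1.88e6 m/s
f = v/(2πr) = 6.91e14 Hz

6.91e14 Hz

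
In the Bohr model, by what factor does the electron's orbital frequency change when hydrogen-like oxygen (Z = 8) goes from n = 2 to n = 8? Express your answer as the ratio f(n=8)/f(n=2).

f ∝ Z^2 · n^-3; with Z fixed, f ∝ n^-3.
f(n=8)/f(n=2) = (8/2)^-3 = 1/64

1/64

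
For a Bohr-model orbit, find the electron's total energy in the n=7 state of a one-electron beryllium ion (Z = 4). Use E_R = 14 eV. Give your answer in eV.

-4.6 eV

E_n = −E_R·Z²/n² = −14 × 4²/7² = -4.6 eV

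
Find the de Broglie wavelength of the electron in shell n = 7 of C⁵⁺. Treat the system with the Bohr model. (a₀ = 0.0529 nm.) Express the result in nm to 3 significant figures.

The Bohr quantisation condition is nλ = 2πr_n.
r_n = n²a₀/Z = 0.432 nm
λ = 2πr_n/n = 2π·0.432/7 = 0.388 nm

0.388 nm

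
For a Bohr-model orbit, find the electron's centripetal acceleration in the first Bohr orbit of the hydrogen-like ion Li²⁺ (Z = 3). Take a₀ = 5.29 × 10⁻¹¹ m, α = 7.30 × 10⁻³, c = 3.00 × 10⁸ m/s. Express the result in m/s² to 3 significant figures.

r = n²a₀/Z = 1.76 × 10⁻¹¹ m, v = Zαc/n = 6.57 × 10⁶ m/s
a = v²/r = (6.57 × 10⁶)² / 1.76 × 10⁻¹¹ = 2.45 × 10²⁴ m/s²

2.45 × 10²⁴ m/s²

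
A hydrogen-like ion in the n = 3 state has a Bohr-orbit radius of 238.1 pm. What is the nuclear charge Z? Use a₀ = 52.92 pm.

2

r_n = n²a₀/Z ⇒ Z = n²a₀/r = 3² × 52.92 / 238.1 ≈ 2.00
Z = 2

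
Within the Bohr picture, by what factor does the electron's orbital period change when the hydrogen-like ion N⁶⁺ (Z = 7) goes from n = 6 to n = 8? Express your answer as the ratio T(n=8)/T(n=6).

T ∝ Z^-2 · n^3; with Z fixed, T ∝ n^3.
T(n=8)/T(n=6) = (8/6)^3 = 64/27

64/27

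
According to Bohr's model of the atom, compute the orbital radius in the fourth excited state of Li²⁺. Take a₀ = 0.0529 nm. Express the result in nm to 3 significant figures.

0.441 nm

r_n = n²a₀/Z = 5² × 0.0529 / 3
    = 25 × 0.0529 / 3 = 0.441 nm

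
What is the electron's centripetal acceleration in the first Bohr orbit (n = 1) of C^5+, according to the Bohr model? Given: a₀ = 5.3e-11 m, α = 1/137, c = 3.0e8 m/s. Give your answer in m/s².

r = n²a₀/Z = 8.8e-12 m, v = Zαc/n = 1.3e7 m/s
a = v²/r = (1.3e7)² / 8.8e-12 = 2.0e25 m/s²

2.0e25 m/s²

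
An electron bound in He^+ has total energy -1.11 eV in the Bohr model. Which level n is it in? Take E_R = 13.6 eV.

E_n = −E_R Z²/n² ⇒ n² = E_R Z²/(−E_n) = 13.6 × 2² / 1.11 ≈ 49.01
n = 7

7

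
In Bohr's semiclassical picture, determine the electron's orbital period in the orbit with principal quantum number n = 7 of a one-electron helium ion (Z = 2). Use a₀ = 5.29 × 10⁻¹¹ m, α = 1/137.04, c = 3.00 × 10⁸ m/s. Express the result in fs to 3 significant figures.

13.0 fs

r = n²a₀/Z = 7²·5.29 × 10⁻¹¹/2 = 1.30 × 10⁻⁹ m
v = Zαc/n = 2·0.00730·3.00 × 10⁸/7 = 6.25 × 10⁵ m/s
T = 2πr/v = 1.30 × 10⁻¹⁴ s = 13.0 fs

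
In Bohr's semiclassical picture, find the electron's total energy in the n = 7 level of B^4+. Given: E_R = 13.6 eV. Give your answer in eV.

-6.94 eV

E_n = −E_R·Z²/n² = −13.6 × 5²/7² = -6.94 eV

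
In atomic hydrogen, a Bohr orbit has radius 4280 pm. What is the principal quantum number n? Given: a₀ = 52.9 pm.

r_n = n²a₀/Z ⇒ n² = rZ/a₀ = 4280 × 1 / 52.9 ≈ 80.91
n = 9

9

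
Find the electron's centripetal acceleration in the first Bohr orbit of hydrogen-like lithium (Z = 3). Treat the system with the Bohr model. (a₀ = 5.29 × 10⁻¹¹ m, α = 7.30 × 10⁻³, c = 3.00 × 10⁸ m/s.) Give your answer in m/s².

r = n²a₀/Z = 1.76 × 10⁻¹¹ m, v = Zαc/n = 6.57 × 10⁶ m/s
a = v²/r = (6.57 × 10⁶)² / 1.76 × 10⁻¹¹ = 2.45 × 10²⁴ m/s²

2.45 × 10²⁴ m/s²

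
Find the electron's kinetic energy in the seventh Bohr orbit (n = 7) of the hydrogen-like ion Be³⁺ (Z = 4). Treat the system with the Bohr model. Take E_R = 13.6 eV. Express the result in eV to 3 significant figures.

For a Coulomb orbit the virial theorem gives K = −E_n.
E_n = −E_R·Z²/n², so K = E_R·Z²/n² = 13.6 × 4²/7² = 4.44 eV

4.44 eV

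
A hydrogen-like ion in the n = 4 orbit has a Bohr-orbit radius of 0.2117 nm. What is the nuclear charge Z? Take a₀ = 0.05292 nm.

4

r_n = n²a₀/Z ⇒ Z = n²a₀/r = 4² × 0.05292 / 0.2117 ≈ 4.00
Z = 4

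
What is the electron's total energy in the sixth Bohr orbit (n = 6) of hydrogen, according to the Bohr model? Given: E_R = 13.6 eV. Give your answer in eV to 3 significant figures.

-0.378 eV

E_n = −E_R·Z²/n² = −13.6 × 1²/6² = -0.378 eV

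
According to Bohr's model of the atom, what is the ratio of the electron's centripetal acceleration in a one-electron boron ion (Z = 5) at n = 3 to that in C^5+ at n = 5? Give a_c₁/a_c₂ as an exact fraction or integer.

a_c ∝ Z^3 · n^-4
a_c₁/a_c₂ = (5/6)^3 · (3/5)^-4 = 78125/17496

78125/17496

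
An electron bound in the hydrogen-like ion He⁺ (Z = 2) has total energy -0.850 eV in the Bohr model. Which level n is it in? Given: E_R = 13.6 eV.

8

E_n = −E_R Z²/n² ⇒ n² = E_R Z²/(−E_n) = 13.6 × 2² / 0.850 ≈ 64.00
n = 8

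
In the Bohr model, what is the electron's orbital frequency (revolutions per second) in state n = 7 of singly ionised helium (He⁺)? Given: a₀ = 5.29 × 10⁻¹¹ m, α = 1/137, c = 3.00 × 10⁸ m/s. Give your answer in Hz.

7.68 × 10¹³ Hz

r = n²a₀/Z = 1.30 × 10⁻⁹ m, v = Zαc/n = 6.26 × 10⁵ m/s
f = v/(2πr) = 7.68 × 10¹³ Hz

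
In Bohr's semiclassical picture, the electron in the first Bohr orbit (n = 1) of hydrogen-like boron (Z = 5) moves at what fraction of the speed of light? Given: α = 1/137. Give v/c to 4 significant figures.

0.03650

v_n = Zαc/n, so v/c = Zα/n = 5 × 0.007299 / 1 = 0.03650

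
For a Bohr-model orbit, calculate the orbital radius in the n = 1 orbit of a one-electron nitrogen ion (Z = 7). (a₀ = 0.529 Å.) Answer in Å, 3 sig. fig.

0.0756 Å

r_n = n²a₀/Z = 1² × 0.529 / 7
    = 1 × 0.529 / 7 = 0.0756 Å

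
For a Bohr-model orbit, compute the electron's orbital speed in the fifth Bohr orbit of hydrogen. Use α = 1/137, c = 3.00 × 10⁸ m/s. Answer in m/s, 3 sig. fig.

v_n = Zαc/n = 1 × 0.00730 × 3.00 × 10⁸ / 5
    = 4.38 × 10⁵ m/s

4.38 × 10⁵ m/s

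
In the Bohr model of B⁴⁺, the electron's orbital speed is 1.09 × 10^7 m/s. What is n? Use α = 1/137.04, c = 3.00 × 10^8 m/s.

v_n = Zαc/n ⇒ n = Zαc/v = 5 × 0.00730 × 3.00 × 10^8 / 1.09 × 10^7 ≈ 1.00
n = 1

1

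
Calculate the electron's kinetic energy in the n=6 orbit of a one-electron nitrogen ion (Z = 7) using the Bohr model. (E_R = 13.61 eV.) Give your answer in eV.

For a Coulomb orbit the virial theorem gives K = −E_n.
E_n = −E_R·Z²/n², so K = E_R·Z²/n² = 13.61 × 7²/6² = 18.52 eV

18.52 eV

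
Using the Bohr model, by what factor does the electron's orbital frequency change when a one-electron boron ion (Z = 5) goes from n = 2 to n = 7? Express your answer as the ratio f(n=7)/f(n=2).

8/343

f ∝ Z^2 · n^-3; with Z fixed, f ∝ n^-3.
f(n=7)/f(n=2) = (7/2)^-3 = 8/343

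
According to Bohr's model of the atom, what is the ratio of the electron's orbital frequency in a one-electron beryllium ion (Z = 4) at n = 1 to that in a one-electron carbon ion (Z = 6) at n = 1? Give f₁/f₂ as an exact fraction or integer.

4/9

f ∝ Z^2 · n^-3
f₁/f₂ = (4/6)^2 · (1/1)^-3 = 4/9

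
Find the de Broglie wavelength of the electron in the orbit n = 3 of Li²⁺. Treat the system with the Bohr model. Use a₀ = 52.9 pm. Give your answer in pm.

332 pm

The Bohr quantisation condition is nλ = 2πr_n.
r_n = n²a₀/Z = 159 pm
λ = 2πr_n/n = 2π·159/3 = 332 pm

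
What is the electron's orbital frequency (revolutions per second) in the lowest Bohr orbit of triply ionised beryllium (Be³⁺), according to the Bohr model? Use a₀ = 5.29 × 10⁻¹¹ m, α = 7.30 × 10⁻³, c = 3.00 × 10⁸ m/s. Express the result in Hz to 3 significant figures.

r = n²a₀/Z = 1.32 × 10⁻¹¹ m, v = Zαc/n = 8.76 × 10⁶ m/s
f = v/(2πr) = 1.05 × 10¹⁷ Hz

1.05 × 10¹⁷ Hz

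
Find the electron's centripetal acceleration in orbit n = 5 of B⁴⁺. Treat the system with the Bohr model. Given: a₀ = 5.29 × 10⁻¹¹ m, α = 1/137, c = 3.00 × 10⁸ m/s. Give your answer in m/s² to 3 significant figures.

r = n²a₀/Z = 2.64 × 10⁻¹⁰ m, v = Zαc/n = 2.19 × 10⁶ m/s
a = v²/r = (2.19 × 10⁶)² / 2.64 × 10⁻¹⁰ = 1.81 × 10²² m/s²

1.81 × 10²² m/s²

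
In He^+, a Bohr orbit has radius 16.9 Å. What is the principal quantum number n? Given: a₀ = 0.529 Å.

r_n = n²a₀/Z ⇒ n² = rZ/a₀ = 16.9 × 2 / 0.529 ≈ 63.89
n = 8

8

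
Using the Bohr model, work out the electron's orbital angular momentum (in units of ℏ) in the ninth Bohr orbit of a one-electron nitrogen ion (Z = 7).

9

L_n = nℏ, so L/ℏ = n = 9.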